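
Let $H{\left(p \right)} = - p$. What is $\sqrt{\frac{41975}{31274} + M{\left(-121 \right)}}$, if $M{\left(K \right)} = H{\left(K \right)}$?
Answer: $\frac{\sqrt{119658358346}}{31274} \approx 11.061$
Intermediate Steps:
$M{\left(K \right)} = - K$
$\sqrt{\frac{41975}{31274} + M{\left(-121 \right)}} = \sqrt{\frac{41975}{31274} - -121} = \sqrt{41975 \cdot \frac{1}{31274} + 121} = \sqrt{\frac{41975}{31274} + 121} = \sqrt{\frac{3826129}{31274}} = \frac{\sqrt{119658358346}}{31274}$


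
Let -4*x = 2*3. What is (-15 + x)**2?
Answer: 1089/4 ≈ 272.25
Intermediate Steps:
x = -3/2 ≈ -1.5000
(-15 + x)**2 = (-15 - 3/2)**2 = (-33/2)**2 = 1089/4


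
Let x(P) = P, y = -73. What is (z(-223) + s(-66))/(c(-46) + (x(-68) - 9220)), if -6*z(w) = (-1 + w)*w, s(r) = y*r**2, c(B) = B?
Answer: 489470/14001 ≈ 34.960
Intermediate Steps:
s(r) = -73*r**2
z(w) = -w*(-1 + w)/6 (z(w) = -(-1 + w)*w/6 = -w*(-1 + w)/6)
(z(-223) + s(-66))/(c(-46) + (x(-68) - 9220)) = ((1/6)*(-223)*(1 - 1*(-223)) - 73*(-66)**2)/(-46 + (-68 - 9220)) = ((1/6)*(-223)*(1 + 223) - 73*4356)/(-46 - 9288) = ((1/6)*(-223)*224 - 317988)/(-9334) = (-24976/3 - 317988)*(-1/9334) = -978940/3*(-1/9334) = 489470/14001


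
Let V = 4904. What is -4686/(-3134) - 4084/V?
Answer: 1272611/1921142 ≈ 0.66242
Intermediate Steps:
-4686/(-3134) - 4084/V = -4686/(-3134) - 4084/4904 = -4686*(-1/3134) - 4084*1/4904 = 2343/1567 - 1021/1226 = 1272611/1921142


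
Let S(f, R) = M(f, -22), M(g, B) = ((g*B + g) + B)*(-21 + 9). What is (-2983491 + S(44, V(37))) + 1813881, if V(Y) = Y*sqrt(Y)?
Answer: -1158258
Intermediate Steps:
V(Y) = Y**(3/2)
M(g, B) = -12*B - 12*g - 12*B*g (M(g, B) = ((B*g + g) + B)*(-12) = ((g + B*g) + B)*(-12) = (B + g + B*g)*(-12) = -12*B - 12*g - 12*B*g)
S(f, R) = 264 + 252*f (S(f, R) = -12*(-22) - 12*f - 12*(-22)*f = 264 - 12*f + 264*f = 264 + 252*f)
(-2983491 + S(44, V(37))) + 1813881 = (-2983491 + (264 + 252*44)) + 1813881 = (-2983491 + (264 + 11088)) + 1813881 = (-2983491 + 11352) + 1813881 = -2972139 + 1813881 = -1158258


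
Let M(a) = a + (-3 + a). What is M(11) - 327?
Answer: -308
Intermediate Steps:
M(a) = -3 + 2*a
M(11) - 327 = (-3 + 2*11) - 327 = (-3 + 22) - 327 = 19 - 327 = -308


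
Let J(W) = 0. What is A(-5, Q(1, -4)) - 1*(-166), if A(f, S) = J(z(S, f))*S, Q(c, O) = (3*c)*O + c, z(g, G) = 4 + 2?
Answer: 166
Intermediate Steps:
z(g, G) = 6
Q(c, O) = c + 3*O*c (Q(c, O) = 3*O*c + c = c + 3*O*c)
A(f, S) = 0 (A(f, S) = 0*S = 0)
A(-5, Q(1, -4)) - 1*(-166) = 0 - 1*(-166) = 0 + 166 = 166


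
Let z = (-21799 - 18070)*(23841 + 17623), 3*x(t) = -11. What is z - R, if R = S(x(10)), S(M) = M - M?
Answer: -1653128216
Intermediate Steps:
x(t) = -11/3 (x(t) = (⅓)*(-11) = -11/3)
S(M) = 0
R = 0
z = -1653128216 (z = -39869*41464 = -1653128216)
z - R = -1653128216 - 1*0 = -1653128216 + 0 = -1653128216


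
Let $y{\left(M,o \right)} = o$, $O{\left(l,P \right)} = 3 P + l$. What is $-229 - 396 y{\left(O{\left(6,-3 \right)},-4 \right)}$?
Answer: $1355$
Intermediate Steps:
$O{\left(l,P \right)} = l + 3 P$
$-229 - 396 y{\left(O{\left(6,-3 \right)},-4 \right)} = -229 - -1584 = -229 + 1584 = 1355$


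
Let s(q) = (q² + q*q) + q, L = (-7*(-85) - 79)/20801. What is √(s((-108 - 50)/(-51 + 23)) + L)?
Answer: √1470345331081/145607 ≈ 8.3277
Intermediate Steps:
L = 516/20801 (L = (595 - 79)*(1/20801) = 516*(1/20801) = 516/20801 ≈ 0.024806)
s(q) = q + 2*q² (s(q) = (q² + q²) + q = 2*q² + q = q + 2*q²)
√(s((-108 - 50)/(-51 + 23)) + L) = √(((-108 - 50)/(-51 + 23))*(1 + 2*((-108 - 50)/(-51 + 23))) + 516/20801) = √((-158/(-28))*(1 + 2*(-158/(-28))) + 516/20801) = √((-158*(-1/28))*(1 + 2*(-158*(-1/28))) + 516/20801) = √(79*(1 + 2*(79/14))/14 + 516/20801) = √(79*(1 + 79/7)/14 + 516/20801) = √((79/14)*(86/7) + 516/20801) = √(3397/49 + 516/20801) = √(70686281/1019249) = √1470345331081/145607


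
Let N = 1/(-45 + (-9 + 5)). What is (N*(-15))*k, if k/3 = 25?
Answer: 1125/49 ≈ 22.959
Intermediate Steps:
k = 75 (k = 3*25 = 75)
N = -1/49 (N = 1/(-45 - 4) = 1/(-49) = -1/49 ≈ -0.020408)
(N*(-15))*k = -1/49*(-15)*75 = (15/49)*75 = 1125/49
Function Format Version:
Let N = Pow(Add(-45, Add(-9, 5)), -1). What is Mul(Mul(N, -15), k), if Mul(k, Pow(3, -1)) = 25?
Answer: Rational(1125, 49) ≈ 22.959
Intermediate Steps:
k = 75 (k = Mul(3, 25) = 75)
N = Rational(-1, 49) (N = Pow(Add(-45, -4), -1) = Pow(-49, -1) = Rational(-1, 49) ≈ -0.020408)
Mul(Mul(N, -15), k) = Mul(Mul(Rational(-1, 49), -15), 75) = Mul(Rational(15, 49), 75) = Rational(1125, 49)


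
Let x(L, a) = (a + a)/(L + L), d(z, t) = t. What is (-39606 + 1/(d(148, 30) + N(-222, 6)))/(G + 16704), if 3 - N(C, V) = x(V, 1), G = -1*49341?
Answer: 2600792/2143163 ≈ 1.2135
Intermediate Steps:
G = -49341
x(L, a) = a/L (x(L, a) = (2*a)/((2*L)) = (2*a)*(1/(2*L)) = a/L)
N(C, V) = 3 - 1/V
(-39606 + 1/(d(148, 30) + N(-222, 6)))/(G + 16704) = (-39606 + 1/(30 + (3 - 1/6)))/(-49341 + 16704) = (-39606 + 1/(30 + (3 - 1*⅙)))/(-32637) = (-39606 + 1/(30 + (3 - ⅙)))*(-1/32637) = (-39606 + 1/(30 + 17/6))*(-1/32637) = (-39606 + 1/(197/6))*(-1/32637) = (-39606 + 6/197)*(-1/32637) = -7802376/197*(-1/32637) = 2600792/2143163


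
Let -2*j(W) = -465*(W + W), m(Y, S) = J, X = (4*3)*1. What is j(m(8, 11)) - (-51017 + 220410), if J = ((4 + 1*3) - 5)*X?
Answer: -158233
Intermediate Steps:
X = 12 (X = 12*1 = 12)
J = 24 (J = ((4 + 1*3) - 5)*12 = ((4 + 3) - 5)*12 = (7 - 5)*12 = 2*12 = 24)
m(Y, S) = 24
j(W) = 465*W (j(W) = -(-465)*(W + W)/2 = -(-465)*2*W/2 = -(-465)*W = 465*W)
j(m(8, 11)) - (-51017 + 220410) = 465*24 - (-51017 + 220410) = 11160 - 1*169393 = 11160 - 169393 = -158233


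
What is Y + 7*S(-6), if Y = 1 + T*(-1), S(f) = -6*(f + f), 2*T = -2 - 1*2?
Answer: 507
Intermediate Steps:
T = -2 (T = (-2 - 1*2)/2 = (-2 - 2)/2 = (½)*(-4) = -2)
S(f) = -12*f
Y = 3 (Y = 1 - 2*(-1) = 1 + 2 = 3)
Y + 7*S(-6) = 3 + 7*(-12*(-6)) = 3 + 7*72 = 3 + 504 = 507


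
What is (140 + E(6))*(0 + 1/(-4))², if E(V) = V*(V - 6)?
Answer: 35/4 ≈ 8.7500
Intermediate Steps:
E(V) = V*(-6 + V)
(140 + E(6))*(0 + 1/(-4))² = (140 + 6*(-6 + 6))*(0 + 1/(-4))² = (140 + 6*0)*(0 - ¼)² = (140 + 0)*(-¼)² = 140*(1/16) = 35/4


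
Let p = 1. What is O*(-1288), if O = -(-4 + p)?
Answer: -3864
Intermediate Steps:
O = 3 (O = -(-4 + 1) = -1*(-3) = 3)
O*(-1288) = 3*(-1288) = -3864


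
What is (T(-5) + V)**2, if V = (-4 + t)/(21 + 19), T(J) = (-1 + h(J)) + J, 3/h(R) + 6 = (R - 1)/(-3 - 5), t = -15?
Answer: 3892729/78400 ≈ 49.652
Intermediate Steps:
h(R) = 3/(-47/8 - R/8) (h(R) = 3/(-6 + (R - 1)/(-3 - 5)) = 3/(-6 + (-1 + R)/(-8)) = 3/(-6 + (-1 + R)*(-1/8)) = 3/(-6 + (1/8 - R/8)) = 3/(-47/8 - R/8))
T(J) = -1 + J - 24/(47 + J) (T(J) = (-1 - 24/(47 + J)) + J = -1 + J - 24/(47 + J))
V = -19/40 (V = (-4 - 15)/(21 + 19) = -19/40 ≈ -0.47500)
(T(-5) + V)**2 = ((-24 + (-1 - 5)*(47 - 5))/(47 - 5) - 19/40)**2 = ((-24 - 6*42)/42 - 19/40)**2 = ((-24 - 252)/42 - 19/40)**2 = ((1/42)*(-276) - 19/40)**2 = (-46/7 - 19/40)**2 = (-1973/280)**2 = 3892729/78400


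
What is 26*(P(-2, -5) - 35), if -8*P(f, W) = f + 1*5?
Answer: -3679/4 ≈ -919.75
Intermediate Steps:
P(f, W) = -5/8 - f/8 (P(f, W) = -(f + 1*5)/8 = -(f + 5)/8 = -(5 + f)/8 = -5/8 - f/8)
26*(P(-2, -5) - 35) = 26*((-5/8 - ⅛*(-2)) - 35) = 26*((-5/8 + ¼) - 35) = 26*(-3/8 - 35) = 26*(-283/8) = -3679/4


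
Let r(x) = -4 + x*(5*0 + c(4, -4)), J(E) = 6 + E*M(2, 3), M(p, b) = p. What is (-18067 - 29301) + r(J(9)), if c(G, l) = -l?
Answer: -47276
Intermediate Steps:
J(E) = 6 + 2*E (J(E) = 6 + E*2 = 6 + 2*E)
r(x) = -4 + 4*x (r(x) = -4 + x*(5*0 - 1*(-4)) = -4 + x*(0 + 4) = -4 + x*4 = -4 + 4*x)
(-18067 - 29301) + r(J(9)) = (-18067 - 29301) + (-4 + 4*(6 + 2*9)) = -47368 + (-4 + 4*(6 + 18)) = -47368 + (-4 + 4*24) = -47368 + (-4 + 96) = -47368 + 92 = -47276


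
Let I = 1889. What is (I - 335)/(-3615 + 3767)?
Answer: 777/76 ≈ 10.224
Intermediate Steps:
(I - 335)/(-3615 + 3767) = (1889 - 335)/(-3615 + 3767) = 1554/152 = 1554*(1/152) = 777/76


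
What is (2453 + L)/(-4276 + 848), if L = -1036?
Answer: -1417/3428 ≈ -0.41336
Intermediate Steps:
(2453 + L)/(-4276 + 848) = (2453 - 1036)/(-4276 + 848) = 1417/(-3428) = 1417*(-1/3428) = -1417/3428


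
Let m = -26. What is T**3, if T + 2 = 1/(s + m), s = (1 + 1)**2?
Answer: -91125/10648 ≈ -8.5579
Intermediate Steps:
s = 4 (s = 2**2 = 4)
T = -45/22 (T = -2 + 1/(4 - 26) = -2 + 1/(-22) = -2 - 1/22 = -45/22 ≈ -2.0455)
T**3 = (-45/22)**3 = -91125/10648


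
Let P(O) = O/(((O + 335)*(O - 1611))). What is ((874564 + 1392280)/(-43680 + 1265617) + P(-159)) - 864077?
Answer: -109638985264508539/126885938080 ≈ -8.6408e+5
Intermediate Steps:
P(O) = O/((-1611 + O)*(335 + O)) (P(O) = O/(((335 + O)*(-1611 + O))) = O/(((-1611 + O)*(335 + O))) = O*(1/((-1611 + O)*(335 + O))) = O/((-1611 + O)*(335 + O)))
((874564 + 1392280)/(-43680 + 1265617) + P(-159)) - 864077 = ((874564 + 1392280)/(-43680 + 1265617) - 159/(-539685 + (-159)² - 1276*(-159))) - 864077 = (2266844/1221937 - 159/(-539685 + 25281 + 202884)) - 864077 = (2266844*(1/1221937) - 159/(-311520)) - 864077 = (2266844/1221937 - 159*(-1/311520)) - 864077 = (2266844/1221937 + 53/103840) - 864077 = 235453843621/126885938080 - 864077 = -109638985264508539/126885938080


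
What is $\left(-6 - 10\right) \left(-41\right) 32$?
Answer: $20992$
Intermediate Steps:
$\left(-6 - 10\right) \left(-41\right) 32 = \left(-16\right) \left(-41\right) 32 = 656 \cdot 32 = 20992$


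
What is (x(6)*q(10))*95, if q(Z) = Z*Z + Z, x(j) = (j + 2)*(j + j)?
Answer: 1003200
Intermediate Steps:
x(j) = 2*j*(2 + j) (x(j) = (2 + j)*(2*j) = 2*j*(2 + j))
q(Z) = Z + Z² (q(Z) = Z² + Z = Z + Z²)
(x(6)*q(10))*95 = ((2*6*(2 + 6))*(10*(1 + 10)))*95 = ((2*6*8)*(10*11))*95 = (96*110)*95 = 10560*95 = 1003200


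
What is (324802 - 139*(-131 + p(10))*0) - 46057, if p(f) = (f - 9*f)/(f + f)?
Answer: 278745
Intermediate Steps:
p(f) = -4 (p(f) = (-8*f)/((2*f)) = (-8*f)*(1/(2*f)) = -4)
(324802 - 139*(-131 + p(10))*0) - 46057 = (324802 - 139*(-131 - 4)*0) - 46057 = (324802 - 139*(-135)*0) - 46057 = (324802 + 18765*0) - 46057 = (324802 + 0) - 46057 = 324802 - 46057 = 278745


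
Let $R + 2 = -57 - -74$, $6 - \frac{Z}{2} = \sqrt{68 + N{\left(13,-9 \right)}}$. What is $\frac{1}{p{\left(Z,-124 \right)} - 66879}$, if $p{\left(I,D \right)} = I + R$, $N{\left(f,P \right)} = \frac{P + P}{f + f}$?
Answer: $- \frac{217269}{14524866313} + \frac{5 \sqrt{455}}{29049732626} \approx -1.4955 \cdot 10^{-5}$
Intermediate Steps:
$N{\left(f,P \right)} = \frac{P}{f}$ ($N{\left(f,P \right)} = \frac{2 P}{2 f} = 2 P \frac{1}{2 f} = \frac{P}{f}$)
$Z = 12 - \frac{10 \sqrt{455}}{13}$ ($Z = 12 - 2 \sqrt{68 - \frac{9}{13}} = 12 - 2 \sqrt{\frac{875}{13}} = 12 - 2 \frac{5 \sqrt{455}}{13} = 12 - \frac{10 \sqrt{455}}{13} \approx -4.4083$)
$R = 15$ ($R = -2 - -17 = -2 + \left(-57 + 74\right) = -2 + 17 = 15$)
$p{\left(I,D \right)} = 15 + I$ ($p{\left(I,D \right)} = I + 15 = 15 + I$)
$\frac{1}{p{\left(Z,-124 \right)} - 66879} = \frac{1}{\left(15 + \left(12 - \frac{10 \sqrt{455}}{13}\right)\right) - 66879} = \frac{1}{\left(27 - \frac{10 \sqrt{455}}{13}\right) - 66879} = \frac{1}{-66852 - \frac{10 \sqrt{455}}{13}}$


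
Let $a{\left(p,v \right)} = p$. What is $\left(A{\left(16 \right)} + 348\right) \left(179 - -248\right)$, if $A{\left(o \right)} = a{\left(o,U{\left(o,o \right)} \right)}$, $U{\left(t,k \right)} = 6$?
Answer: $155428$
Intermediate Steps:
$A{\left(o \right)} = o$
$\left(A{\left(16 \right)} + 348\right) \left(179 - -248\right) = \left(16 + 348\right) \left(179 - -248\right) = 364 \left(179 + 248\right) = 364 \cdot 427 = 155428$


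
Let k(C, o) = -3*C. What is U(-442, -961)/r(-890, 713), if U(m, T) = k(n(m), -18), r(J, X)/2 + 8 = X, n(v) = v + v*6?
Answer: 1547/235 ≈ 6.5830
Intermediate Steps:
n(v) = 7*v (n(v) = v + 6*v = 7*v)
r(J, X) = -16 + 2*X
U(m, T) = -21*m
U(-442, -961)/r(-890, 713) = (-21*(-442))/(-16 + 2*713) = 9282/(-16 + 1426) = 9282/1410 = 9282*(1/1410) = 1547/235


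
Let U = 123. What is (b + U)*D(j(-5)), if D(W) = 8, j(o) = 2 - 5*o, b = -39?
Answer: 672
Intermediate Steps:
(b + U)*D(j(-5)) = (-39 + 123)*8 = 84*8 = 672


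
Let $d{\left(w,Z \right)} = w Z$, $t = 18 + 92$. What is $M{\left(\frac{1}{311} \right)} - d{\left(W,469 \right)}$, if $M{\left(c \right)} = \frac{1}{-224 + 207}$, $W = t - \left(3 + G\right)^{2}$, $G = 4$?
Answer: $- \frac{486354}{17} \approx -28609.0$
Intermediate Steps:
$t = 110$
$W = 61$ ($W = 110 - \left(3 + 4\right)^{2} = 110 - 7^{2} = 110 - 49 = 61$)
$M{\left(c \right)} = - \frac{1}{17}$ ($M{\left(c \right)} = \frac{1}{-17} = - \frac{1}{17}$)
$d{\left(w,Z \right)} = Z w$
$M{\left(\frac{1}{311} \right)} - d{\left(W,469 \right)} = - \frac{1}{17} - 469 \cdot 61 = - \frac{1}{17} - 28609 = - \frac{486354}{17}$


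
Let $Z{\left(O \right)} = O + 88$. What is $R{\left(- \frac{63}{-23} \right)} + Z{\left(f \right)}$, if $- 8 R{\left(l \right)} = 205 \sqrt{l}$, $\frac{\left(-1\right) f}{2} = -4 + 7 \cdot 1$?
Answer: $82 - \frac{615 \sqrt{161}}{184} \approx 39.59$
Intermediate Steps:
$f = -6$ ($f = - 2 \left(-4 + 7 \cdot 1\right) = - 2 \left(-4 + 7\right) = \left(-2\right) 3 = -6$)
$R{\left(l \right)} = - \frac{205 \sqrt{l}}{8}$
$Z{\left(O \right)} = 88 + O$
$R{\left(- \frac{63}{-23} \right)} + Z{\left(f \right)} = - \frac{205 \sqrt{- \frac{63}{-23}}}{8} + \left(88 - 6\right) = - \frac{205 \sqrt{\left(-63\right) \left(- \frac{1}{23}\right)}}{8} + 82 = - \frac{205 \sqrt{\frac{63}{23}}}{8} + 82 = - \frac{205 \frac{3 \sqrt{161}}{23}}{8} + 82 = - \frac{615 \sqrt{161}}{184} + 82 = 82 - \frac{615 \sqrt{161}}{184}$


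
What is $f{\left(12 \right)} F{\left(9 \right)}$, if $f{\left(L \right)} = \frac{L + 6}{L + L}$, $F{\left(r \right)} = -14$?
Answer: $- \frac{21}{2} \approx -10.5$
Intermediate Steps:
$f{\left(L \right)} = \frac{6 + L}{2 L}$
$f{\left(12 \right)} F{\left(9 \right)} = \frac{6 + 12}{2 \cdot 12} \left(-14\right) = \frac{1}{2} \cdot \frac{1}{12} \cdot 18 \left(-14\right) = \frac{3}{4} \left(-14\right) = - \frac{21}{2}$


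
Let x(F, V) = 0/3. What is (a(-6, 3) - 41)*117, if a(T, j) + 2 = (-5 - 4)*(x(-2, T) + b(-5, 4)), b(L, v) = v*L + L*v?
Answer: 37089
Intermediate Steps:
x(F, V) = 0 (x(F, V) = 0*(⅓) = 0)
b(L, v) = 2*L*v (b(L, v) = L*v + L*v = 2*L*v)
a(T, j) = 358 (a(T, j) = -2 + (-5 - 4)*(0 + 2*(-5)*4) = -2 - 9*(0 - 40) = -2 - 9*(-40) = -2 + 360 = 358)
(a(-6, 3) - 41)*117 = (358 - 41)*117 = 317*117 = 37089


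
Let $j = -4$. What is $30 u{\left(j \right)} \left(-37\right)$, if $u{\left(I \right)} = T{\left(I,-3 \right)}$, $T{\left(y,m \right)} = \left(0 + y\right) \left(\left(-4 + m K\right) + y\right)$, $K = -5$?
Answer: $31080$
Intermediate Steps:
$T{\left(y,m \right)} = y \left(-4 + y - 5 m\right)$ ($T{\left(y,m \right)} = \left(0 + y\right) \left(\left(-4 + m \left(-5\right)\right) + y\right) = y \left(\left(-4 - 5 m\right) + y\right) = y \left(-4 + y - 5 m\right)$)
$u{\left(I \right)} = I \left(11 + I\right)$ ($u{\left(I \right)} = I \left(-4 + I - -15\right) = I \left(-4 + I + 15\right) = I \left(11 + I\right)$)
$30 u{\left(j \right)} \left(-37\right) = 30 \left(- 4 \left(11 - 4\right)\right) \left(-37\right) = 30 \left(\left(-4\right) 7\right) \left(-37\right) = 30 \left(-28\right) \left(-37\right) = \left(-840\right) \left(-37\right) = 31080$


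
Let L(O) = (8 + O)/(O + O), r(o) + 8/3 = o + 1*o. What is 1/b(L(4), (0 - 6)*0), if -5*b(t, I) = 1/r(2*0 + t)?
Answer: -5/3 ≈ -1.6667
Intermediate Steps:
r(o) = -8/3 + 2*o (r(o) = -8/3 + (o + 1*o) = -8/3 + (o + o) = -8/3 + 2*o)
L(O) = (8 + O)/(2*O) (L(O) = (8 + O)/((2*O)) = (8 + O)*(1/(2*O)) = (8 + O)/(2*O))
b(t, I) = -1/(5*(-8/3 + 2*t)) (b(t, I) = -1/(5*(-8/3 + 2*(2*0 + t))) = -1/(5*(-8/3 + 2*(0 + t))) = -1/(5*(-8/3 + 2*t)))
1/b(L(4), (0 - 6)*0) = 1/(-3/(-40 + 30*((1/2)*(8 + 4)/4))) = 1/(-3/(-40 + 30*((1/2)*(1/4)*12))) = 1/(-3/(-40 + 30*(3/2))) = 1/(-3/(-40 + 45)) = 1/(-3/5) = -5/3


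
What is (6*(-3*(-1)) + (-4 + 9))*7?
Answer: 161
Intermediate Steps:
(6*(-3*(-1)) + (-4 + 9))*7 = (6*3 + 5)*7 = (18 + 5)*7 = 23*7 = 161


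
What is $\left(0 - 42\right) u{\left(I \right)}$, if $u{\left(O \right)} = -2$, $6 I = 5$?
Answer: $84$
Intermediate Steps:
$I = \frac{5}{6}$ ($I = \frac{1}{6} \cdot 5 = \frac{5}{6} \approx 0.83333$)
$\left(0 - 42\right) u{\left(I \right)} = \left(0 - 42\right) \left(-2\right) = \left(-42\right) \left(-2\right) = 84$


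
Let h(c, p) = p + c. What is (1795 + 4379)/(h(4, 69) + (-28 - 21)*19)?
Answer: -1029/143 ≈ -7.1958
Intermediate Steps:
h(c, p) = c + p
(1795 + 4379)/(h(4, 69) + (-28 - 21)*19) = (1795 + 4379)/((4 + 69) + (-28 - 21)*19) = 6174/(73 - 49*19) = 6174/(73 - 931) = 6174/(-858) = 6174*(-1/858) = -1029/143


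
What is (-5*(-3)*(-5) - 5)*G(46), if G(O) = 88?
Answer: -7040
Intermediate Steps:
(-5*(-3)*(-5) - 5)*G(46) = (-5*(-3)*(-5) - 5)*88 = (15*(-5) - 5)*88 = (-75 - 5)*88 = -80*88 = -7040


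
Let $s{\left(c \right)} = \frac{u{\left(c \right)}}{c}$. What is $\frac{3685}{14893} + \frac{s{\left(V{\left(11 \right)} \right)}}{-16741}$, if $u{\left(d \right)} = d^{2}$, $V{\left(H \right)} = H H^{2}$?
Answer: $\frac{41868002}{249323713} \approx 0.16793$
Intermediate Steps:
$V{\left(H \right)} = H^{3}$
$s{\left(c \right)} = c$ ($s{\left(c \right)} = \frac{c^{2}}{c} = c$)
$\frac{3685}{14893} + \frac{s{\left(V{\left(11 \right)} \right)}}{-16741} = \frac{3685}{14893} + \frac{11^{3}}{-16741} = 3685 \cdot \frac{1}{14893} + 1331 \left(- \frac{1}{16741}\right) = \frac{3685}{14893} - \frac{1331}{16741} = \frac{41868002}{249323713}$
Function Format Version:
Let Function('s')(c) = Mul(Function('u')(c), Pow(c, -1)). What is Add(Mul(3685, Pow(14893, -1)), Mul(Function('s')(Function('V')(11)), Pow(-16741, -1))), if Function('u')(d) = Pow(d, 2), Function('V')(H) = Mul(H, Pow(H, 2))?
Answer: Rational(41868002, 249323713) ≈ 0.16793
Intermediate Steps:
Function('V')(H) = Pow(H, 3)
Function('s')(c) = c (Function('s')(c) = Mul(Pow(c, 2), Pow(c, -1)) = c)
Add(Mul(3685, Pow(14893, -1)), Mul(Function('s')(Function('V')(11)), Pow(-16741, -1))) = Add(Mul(3685, Pow(14893, -1)), Mul(Pow(11, 3), Pow(-16741, -1))) = Add(Mul(3685, Rational(1, 14893)), Mul(1331, Rational(-1, 16741))) = Add(Rational(3685, 14893), Rational(-1331, 16741)) = Rational(41868002, 249323713)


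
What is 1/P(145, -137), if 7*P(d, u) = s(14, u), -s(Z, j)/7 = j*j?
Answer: -1/18769 ≈ -5.3279e-5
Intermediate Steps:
s(Z, j) = -7*j² (s(Z, j) = -7*j*j = -7*j²)
P(d, u) = -u² (P(d, u) = (-7*u²)/7 = -u²)
1/P(145, -137) = 1/(-1*(-137)²) = 1/(-1*18769) = 1/(-18769) = -1/18769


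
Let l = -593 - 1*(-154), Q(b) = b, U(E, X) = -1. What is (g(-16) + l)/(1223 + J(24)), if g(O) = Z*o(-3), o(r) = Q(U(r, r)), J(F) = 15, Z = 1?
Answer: -220/619 ≈ -0.35541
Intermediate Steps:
o(r) = -1
l = -439 (l = -593 + 154 = -439)
g(O) = -1 (g(O) = 1*(-1) = -1)
(g(-16) + l)/(1223 + J(24)) = (-1 - 439)/(1223 + 15) = -440/1238 = (1/1238)*(-440) = -220/619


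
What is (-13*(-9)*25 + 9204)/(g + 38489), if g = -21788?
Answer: 4043/5567 ≈ 0.72624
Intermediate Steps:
(-13*(-9)*25 + 9204)/(g + 38489) = (-13*(-9)*25 + 9204)/(-21788 + 38489) = (117*25 + 9204)/16701 = (2925 + 9204)*(1/16701) = 12129*(1/16701) = 4043/5567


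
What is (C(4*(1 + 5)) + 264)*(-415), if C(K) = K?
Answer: -119520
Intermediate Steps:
(C(4*(1 + 5)) + 264)*(-415) = (4*(1 + 5) + 264)*(-415) = (4*6 + 264)*(-415) = (24 + 264)*(-415) = 288*(-415) = -119520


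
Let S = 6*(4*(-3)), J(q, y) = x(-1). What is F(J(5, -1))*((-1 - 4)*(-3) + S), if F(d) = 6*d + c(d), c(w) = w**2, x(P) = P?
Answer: 285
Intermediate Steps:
J(q, y) = -1
F(d) = d**2 + 6*d (F(d) = 6*d + d**2 = d**2 + 6*d)
S = -72 (S = 6*(-12) = -72)
F(J(5, -1))*((-1 - 4)*(-3) + S) = (-(6 - 1))*((-1 - 4)*(-3) - 72) = (-1*5)*(-5*(-3) - 72) = -5*(15 - 72) = -5*(-57) = 285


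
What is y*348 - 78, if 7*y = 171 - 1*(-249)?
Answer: 20802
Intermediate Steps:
y = 60 (y = (171 - 1*(-249))/7 = (171 + 249)/7 = (⅐)*420 = 60)
y*348 - 78 = 60*348 - 78 = 20880 - 78 = 20802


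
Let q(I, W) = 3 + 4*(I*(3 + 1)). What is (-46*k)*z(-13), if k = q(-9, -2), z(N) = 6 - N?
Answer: 123234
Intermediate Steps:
q(I, W) = 3 + 16*I (q(I, W) = 3 + 4*(I*4) = 3 + 4*(4*I) = 3 + 16*I)
k = -141 (k = 3 + 16*(-9) = 3 - 144 = -141)
(-46*k)*z(-13) = (-46*(-141))*(6 - 1*(-13)) = 6486*(6 + 13) = 6486*19 = 123234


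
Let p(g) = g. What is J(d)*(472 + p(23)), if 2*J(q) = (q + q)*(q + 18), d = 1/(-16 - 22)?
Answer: -338085/1444 ≈ -234.13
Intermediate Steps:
d = -1/38 (d = 1/(-38) = -1/38 ≈ -0.026316)
J(q) = q*(18 + q) (J(q) = ((q + q)*(q + 18))/2 = ((2*q)*(18 + q))/2 = (2*q*(18 + q))/2 = q*(18 + q))
J(d)*(472 + p(23)) = (-(18 - 1/38)/38)*(472 + 23) = -1/38*683/38*495 = -683/1444*495 = -338085/1444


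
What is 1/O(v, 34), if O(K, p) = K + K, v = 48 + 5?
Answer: 1/106 ≈ 0.0094340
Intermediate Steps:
v = 53
O(K, p) = 2*K
1/O(v, 34) = 1/(2*53) = 1/106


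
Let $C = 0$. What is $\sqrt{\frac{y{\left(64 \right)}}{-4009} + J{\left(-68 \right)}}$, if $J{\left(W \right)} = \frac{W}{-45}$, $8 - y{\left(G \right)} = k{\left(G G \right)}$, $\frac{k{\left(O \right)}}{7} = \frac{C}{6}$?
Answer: $\frac{2 \sqrt{1364322835}}{60135} \approx 1.2285$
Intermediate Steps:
$k{\left(O \right)} = 0$ ($k{\left(O \right)} = 7 \cdot \frac{0}{6} = 7 \cdot 0 \cdot \frac{1}{6} = 7 \cdot 0 = 0$)
$y{\left(G \right)} = 8$ ($y{\left(G \right)} = 8 - 0 = 8 + 0 = 8$)
$J{\left(W \right)} = - \frac{W}{45}$ ($J{\left(W \right)} = W \left(- \frac{1}{45}\right) = - \frac{W}{45}$)
$\sqrt{\frac{y{\left(64 \right)}}{-4009} + J{\left(-68 \right)}} = \sqrt{\frac{8}{-4009} - - \frac{68}{45}} = \sqrt{8 \left(- \frac{1}{4009}\right) + \frac{68}{45}} = \sqrt{- \frac{8}{4009} + \frac{68}{45}} = \sqrt{\frac{272252}{180405}} = \frac{2 \sqrt{1364322835}}{60135}$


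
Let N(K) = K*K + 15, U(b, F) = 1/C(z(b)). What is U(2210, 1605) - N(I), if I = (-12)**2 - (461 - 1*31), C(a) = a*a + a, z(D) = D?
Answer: -399753907409/4886310 ≈ -81811.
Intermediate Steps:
C(a) = a + a**2 (C(a) = a**2 + a = a + a**2)
I = -286 (I = 144 - (461 - 31) = 144 - 1*430 = 144 - 430 = -286)
U(b, F) = 1/(b*(1 + b))
N(K) = 15 + K**2 (N(K) = K**2 + 15 = 15 + K**2)
U(2210, 1605) - N(I) = 1/(2210*(1 + 2210)) - (15 + (-286)**2) = (1/2210)/2211 - (15 + 81796) = (1/2210)*(1/2211) - 1*81811 = 1/4886310 - 81811 = -399753907409/4886310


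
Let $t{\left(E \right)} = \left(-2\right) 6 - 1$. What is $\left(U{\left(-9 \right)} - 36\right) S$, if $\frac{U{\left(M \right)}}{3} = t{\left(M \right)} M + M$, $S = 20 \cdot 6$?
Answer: $34560$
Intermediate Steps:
$S = 120$
$t{\left(E \right)} = -13$ ($t{\left(E \right)} = -12 - 1 = -13$)
$U{\left(M \right)} = - 36 M$ ($U{\left(M \right)} = 3 \left(- 13 M + M\right) = 3 \left(- 12 M\right) = - 36 M$)
$\left(U{\left(-9 \right)} - 36\right) S = \left(\left(-36\right) \left(-9\right) - 36\right) 120 = \left(324 - 36\right) 120 = 288 \cdot 120 = 34560$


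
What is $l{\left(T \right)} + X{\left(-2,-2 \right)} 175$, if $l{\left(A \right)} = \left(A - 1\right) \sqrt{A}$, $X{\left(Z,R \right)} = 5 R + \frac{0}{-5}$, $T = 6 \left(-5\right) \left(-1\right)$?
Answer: $-1750 + 29 \sqrt{30} \approx -1591.2$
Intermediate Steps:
$T = 30$ ($T = \left(-30\right) \left(-1\right) = 30$)
$X{\left(Z,R \right)} = 5 R$ ($X{\left(Z,R \right)} = 5 R + 0 \left(- \frac{1}{5}\right) = 5 R + 0 = 5 R$)
$l{\left(A \right)} = \sqrt{A} \left(-1 + A\right)$ ($l{\left(A \right)} = \left(A - 1\right) \sqrt{A} = \left(-1 + A\right) \sqrt{A} = \sqrt{A} \left(-1 + A\right)$)
$l{\left(T \right)} + X{\left(-2,-2 \right)} 175 = \sqrt{30} \left(-1 + 30\right) + 5 \left(-2\right) 175 = \sqrt{30} \cdot 29 - 1750 = 29 \sqrt{30} - 1750 = -1750 + 29 \sqrt{30}$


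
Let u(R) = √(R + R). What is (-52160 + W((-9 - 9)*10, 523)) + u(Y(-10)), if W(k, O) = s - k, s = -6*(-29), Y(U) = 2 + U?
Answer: -51806 + 4*I ≈ -51806.0 + 4.0*I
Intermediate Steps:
s = 174
u(R) = √2*√R (u(R) = √(2*R) = √2*√R)
W(k, O) = 174 - k
(-52160 + W((-9 - 9)*10, 523)) + u(Y(-10)) = (-52160 + (174 - (-9 - 9)*10)) + √2*√(2 - 10) = (-52160 + (174 - (-18)*10)) + √2*√(-8) = (-52160 + (174 - 1*(-180))) + √2*(2*I*√2) = (-52160 + (174 + 180)) + 4*I = (-52160 + 354) + 4*I = -51806 + 4*I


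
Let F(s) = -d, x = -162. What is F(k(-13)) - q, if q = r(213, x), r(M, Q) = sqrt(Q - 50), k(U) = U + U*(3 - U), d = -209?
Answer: 209 - 2*I*sqrt(53) ≈ 209.0 - 14.56*I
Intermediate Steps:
r(M, Q) = sqrt(-50 + Q)
q = 2*I*sqrt(53) (q = sqrt(-50 - 162) = sqrt(-212) = 2*I*sqrt(53) ≈ 14.56*I)
F(s) = 209 (F(s) = -1*(-209) = 209)
F(k(-13)) - q = 209 - 2*I*sqrt(53)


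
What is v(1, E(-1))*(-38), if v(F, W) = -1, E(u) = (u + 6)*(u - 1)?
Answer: 38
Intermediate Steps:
E(u) = (-1 + u)*(6 + u) (E(u) = (6 + u)*(-1 + u) = (-1 + u)*(6 + u))
v(1, E(-1))*(-38) = -1*(-38) = 38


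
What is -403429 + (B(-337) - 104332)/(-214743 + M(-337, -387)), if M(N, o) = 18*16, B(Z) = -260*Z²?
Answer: -28829244641/71485 ≈ -4.0329e+5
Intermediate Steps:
M(N, o) = 288
-403429 + (B(-337) - 104332)/(-214743 + M(-337, -387)) = -403429 + (-260*(-337)² - 104332)/(-214743 + 288) = -403429 + (-260*113569 - 104332)/(-214455) = -403429 + (-29527940 - 104332)*(-1/214455) = -403429 - 29632272*(-1/214455) = -403429 + 9877424/71485 = -28829244641/71485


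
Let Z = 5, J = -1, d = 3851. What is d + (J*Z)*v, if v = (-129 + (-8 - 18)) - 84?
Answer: 5046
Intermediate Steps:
v = -239 (v = (-129 - 26) - 84 = -155 - 84 = -239)
d + (J*Z)*v = 3851 - 1*5*(-239) = 3851 - 5*(-239) = 3851 + 1195 = 5046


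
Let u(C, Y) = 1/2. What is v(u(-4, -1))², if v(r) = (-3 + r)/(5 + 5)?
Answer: 1/16 ≈ 0.062500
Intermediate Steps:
u(C, Y) = ½
v(r) = -3/10 + r/10 (v(r) = (-3 + r)/10 = (-3 + r)*(⅒) = -3/10 + r/10)
v(u(-4, -1))² = (-3/10 + (⅒)*(½))² = (-3/10 + 1/20)² = (-¼)² = 1/16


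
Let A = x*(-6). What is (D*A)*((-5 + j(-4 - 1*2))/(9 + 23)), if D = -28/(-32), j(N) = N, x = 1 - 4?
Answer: -693/128 ≈ -5.4141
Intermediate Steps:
x = -3
D = 7/8 (D = -28*(-1/32) = 7/8 ≈ 0.87500)
A = 18 (A = -3*(-6) = 18)
(D*A)*((-5 + j(-4 - 1*2))/(9 + 23)) = ((7/8)*18)*((-5 + (-4 - 1*2))/(9 + 23)) = 63*((-5 + (-4 - 2))/32)/4 = 63*((-5 - 6)*(1/32))/4 = 63*(-11*1/32)/4 = (63/4)*(-11/32) = -693/128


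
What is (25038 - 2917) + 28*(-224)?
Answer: 15849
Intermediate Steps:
(25038 - 2917) + 28*(-224) = 22121 - 6272 = 15849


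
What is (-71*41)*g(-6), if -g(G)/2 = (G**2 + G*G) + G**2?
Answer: 628776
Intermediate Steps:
g(G) = -6*G**2 (g(G) = -2*((G**2 + G*G) + G**2) = -2*((G**2 + G**2) + G**2) = -2*(2*G**2 + G**2) = -6*G**2)
(-71*41)*g(-6) = (-71*41)*(-6*(-6)**2) = -(-17466)*36 = -2911*(-216) = 628776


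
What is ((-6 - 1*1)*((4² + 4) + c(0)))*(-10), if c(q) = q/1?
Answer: 1400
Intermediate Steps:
c(q) = q (c(q) = q*1 = q)
((-6 - 1*1)*((4² + 4) + c(0)))*(-10) = ((-6 - 1*1)*((4² + 4) + 0))*(-10) = ((-6 - 1)*((16 + 4) + 0))*(-10) = -7*(20 + 0)*(-10) = -7*20*(-10) = -140*(-10) = 1400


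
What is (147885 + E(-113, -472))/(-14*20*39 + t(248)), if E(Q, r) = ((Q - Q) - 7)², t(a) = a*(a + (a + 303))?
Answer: 73967/93616 ≈ 0.79011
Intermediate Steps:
t(a) = a*(303 + 2*a) (t(a) = a*(a + (303 + a)) = a*(303 + 2*a))
E(Q, r) = 49 (E(Q, r) = (0 - 7)² = (-7)² = 49)
(147885 + E(-113, -472))/(-14*20*39 + t(248)) = (147885 + 49)/(-14*20*39 + 248*(303 + 2*248)) = 147934/(-280*39 + 248*(303 + 496)) = 147934/(-10920 + 248*799) = 147934/(-10920 + 198152) = 147934/187232 = 147934*(1/187232) = 73967/93616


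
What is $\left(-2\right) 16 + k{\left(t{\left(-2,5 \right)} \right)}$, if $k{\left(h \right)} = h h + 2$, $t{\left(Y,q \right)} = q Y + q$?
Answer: $-5$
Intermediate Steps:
$t{\left(Y,q \right)} = q + Y q$ ($t{\left(Y,q \right)} = Y q + q = q + Y q$)
$k{\left(h \right)} = 2 + h^{2}$ ($k{\left(h \right)} = h^{2} + 2 = 2 + h^{2}$)
$\left(-2\right) 16 + k{\left(t{\left(-2,5 \right)} \right)} = \left(-2\right) 16 + \left(2 + \left(5 \left(1 - 2\right)\right)^{2}\right) = -32 + \left(2 + \left(5 \left(-1\right)\right)^{2}\right) = -32 + \left(2 + \left(-5\right)^{2}\right) = -32 + \left(2 + 25\right) = -32 + 27 = -5$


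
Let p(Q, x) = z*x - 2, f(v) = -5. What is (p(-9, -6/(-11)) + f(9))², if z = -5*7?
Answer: 82369/121 ≈ 680.74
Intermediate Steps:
z = -35
p(Q, x) = -2 - 35*x (p(Q, x) = -35*x - 2 = -2 - 35*x)
(p(-9, -6/(-11)) + f(9))² = ((-2 - (-210)/(-11)) - 5)² = ((-2 - (-210)*(-1)/11) - 5)² = ((-2 - 35*6/11) - 5)² = ((-2 - 210/11) - 5)² = (-232/11 - 5)² = (-287/11)² = 82369/121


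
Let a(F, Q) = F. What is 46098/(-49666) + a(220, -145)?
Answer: 5440211/24833 ≈ 219.07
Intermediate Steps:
46098/(-49666) + a(220, -145) = 46098/(-49666) + 220 = 46098*(-1/49666) + 220 = -23049/24833 + 220 = 5440211/24833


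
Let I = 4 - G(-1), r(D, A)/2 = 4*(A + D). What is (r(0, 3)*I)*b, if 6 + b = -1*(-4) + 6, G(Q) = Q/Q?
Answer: 288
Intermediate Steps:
r(D, A) = 8*A + 8*D (r(D, A) = 2*(4*(A + D)) = 2*(4*A + 4*D) = 8*A + 8*D)
G(Q) = 1
b = 4 (b = -6 + (-1*(-4) + 6) = -6 + (4 + 6) = -6 + 10 = 4)
I = 3 (I = 4 - 1*1 = 4 - 1 = 3)
(r(0, 3)*I)*b = ((8*3 + 8*0)*3)*4 = ((24 + 0)*3)*4 = (24*3)*4 = 72*4 = 288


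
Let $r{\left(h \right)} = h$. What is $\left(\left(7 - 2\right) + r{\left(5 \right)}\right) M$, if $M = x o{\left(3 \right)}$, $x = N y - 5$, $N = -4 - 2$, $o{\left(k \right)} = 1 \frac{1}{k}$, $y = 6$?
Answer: $- \frac{410}{3} \approx -136.67$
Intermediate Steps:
$o{\left(k \right)} = \frac{1}{k}$
$N = -6$
$x = -41$ ($x = \left(-6\right) 6 - 5 = -36 - 5 = -41$)
$M = - \frac{41}{3} \approx -13.667$
$\left(\left(7 - 2\right) + r{\left(5 \right)}\right) M = \left(\left(7 - 2\right) + 5\right) \left(- \frac{41}{3}\right) = \left(5 + 5\right) \left(- \frac{41}{3}\right) = 10 \left(- \frac{41}{3}\right) = - \frac{410}{3}$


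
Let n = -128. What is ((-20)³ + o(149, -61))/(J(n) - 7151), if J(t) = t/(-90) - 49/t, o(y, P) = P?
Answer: 46431360/41179363 ≈ 1.1275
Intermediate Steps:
J(t) = -49/t - t/90 (J(t) = t*(-1/90) - 49/t = -t/90 - 49/t = -49/t - t/90)
((-20)³ + o(149, -61))/(J(n) - 7151) = ((-20)³ - 61)/((-49/(-128) - 1/90*(-128)) - 7151) = (-8000 - 61)/((-49*(-1/128) + 64/45) - 7151) = -8061/((49/128 + 64/45) - 7151) = -8061/(10397/5760 - 7151) = -8061/(-41179363/5760) = -8061*(-5760/41179363) = 46431360/41179363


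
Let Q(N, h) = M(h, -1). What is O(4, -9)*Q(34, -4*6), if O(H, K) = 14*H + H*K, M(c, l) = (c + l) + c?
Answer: -980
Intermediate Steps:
M(c, l) = l + 2*c
Q(N, h) = -1 + 2*h
O(4, -9)*Q(34, -4*6) = (4*(14 - 9))*(-1 + 2*(-4*6)) = (4*5)*(-1 + 2*(-24)) = 20*(-1 - 48) = 20*(-49) = -980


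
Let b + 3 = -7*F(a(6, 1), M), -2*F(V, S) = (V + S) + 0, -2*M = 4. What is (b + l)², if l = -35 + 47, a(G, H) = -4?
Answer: 144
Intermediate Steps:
M = -2 (M = -½*4 = -2)
F(V, S) = -S/2 - V/2 (F(V, S) = -((V + S) + 0)/2 = -((S + V) + 0)/2 = -(S + V)/2 = -S/2 - V/2)
l = 12
b = -24 (b = -3 - 7*(-½*(-2) - ½*(-4)) = -3 - 7*(1 + 2) = -3 - 7*3 = -3 - 21 = -24)
(b + l)² = (-24 + 12)² = (-12)² = 144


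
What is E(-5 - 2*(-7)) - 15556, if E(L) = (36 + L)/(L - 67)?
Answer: -902293/58 ≈ -15557.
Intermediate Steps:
E(L) = (36 + L)/(-67 + L)
E(-5 - 2*(-7)) - 15556 = (36 + (-5 - 2*(-7)))/(-67 + (-5 - 2*(-7))) - 15556 = (36 + (-5 + 14))/(-67 + (-5 + 14)) - 15556 = (36 + 9)/(-67 + 9) - 15556 = 45/(-58) - 15556 = -1/58*45 - 15556 = -45/58 - 15556 = -902293/58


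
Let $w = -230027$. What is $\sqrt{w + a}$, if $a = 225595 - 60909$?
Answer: $19 i \sqrt{181} \approx 255.62 i$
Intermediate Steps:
$a = 164686$ ($a = 225595 - 60909 = 164686$)
$\sqrt{w + a} = \sqrt{-230027 + 164686} = \sqrt{-65341} = 19 i \sqrt{181}$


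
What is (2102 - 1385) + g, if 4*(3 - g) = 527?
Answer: 2353/4 ≈ 588.25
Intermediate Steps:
g = -515/4 (g = 3 - ¼*527 = 3 - 527/4 = -515/4 ≈ -128.75)
(2102 - 1385) + g = (2102 - 1385) - 515/4 = 717 - 515/4 = 2353/4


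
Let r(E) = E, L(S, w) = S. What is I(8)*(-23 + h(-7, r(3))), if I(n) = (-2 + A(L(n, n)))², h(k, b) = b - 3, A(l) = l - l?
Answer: -92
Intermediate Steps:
A(l) = 0
h(k, b) = -3 + b
I(n) = 4 (I(n) = (-2 + 0)² = (-2)² = 4)
I(8)*(-23 + h(-7, r(3))) = 4*(-23 + (-3 + 3)) = 4*(-23 + 0) = 4*(-23) = -92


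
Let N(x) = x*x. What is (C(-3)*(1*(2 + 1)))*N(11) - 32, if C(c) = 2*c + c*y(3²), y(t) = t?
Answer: -12011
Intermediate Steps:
N(x) = x²
C(c) = 11*c (C(c) = 2*c + c*3² = 2*c + c*9 = 2*c + 9*c = 11*c)
(C(-3)*(1*(2 + 1)))*N(11) - 32 = ((11*(-3))*(1*(2 + 1)))*11² - 32 = -33*3*121 - 32 = -99*121 - 32 = -11979 - 32 = -12011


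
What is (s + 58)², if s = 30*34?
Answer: 1162084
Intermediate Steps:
s = 1020
(s + 58)² = (1020 + 58)² = 1078² = 1162084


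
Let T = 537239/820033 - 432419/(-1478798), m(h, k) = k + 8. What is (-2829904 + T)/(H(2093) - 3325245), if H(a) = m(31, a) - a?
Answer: 3431719179016019387/4032392409279549158 ≈ 0.85104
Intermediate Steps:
m(h, k) = 8 + k
H(a) = 8 (H(a) = (8 + a) - a = 8)
T = 1149065808549/1212663160334 (T = 537239*(1/820033) - 432419*(-1/1478798) = 537239/820033 + 432419/1478798 = 1149065808549/1212663160334 ≈ 0.94756)
(-2829904 + T)/(H(2093) - 3325245) = (-2829904 + 1149065808549/1212663160334)/(8 - 3325245) = -3431719179016019387/1212663160334/(-3325237) = -3431719179016019387/1212663160334*(-1/3325237) = 3431719179016019387/4032392409279549158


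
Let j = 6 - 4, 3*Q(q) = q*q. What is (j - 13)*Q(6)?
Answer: -132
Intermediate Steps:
Q(q) = q**2/3 (Q(q) = (q*q)/3 = q**2/3)
j = 2
(j - 13)*Q(6) = (2 - 13)*((1/3)*6**2) = -11*36/3 = -11*12 = -132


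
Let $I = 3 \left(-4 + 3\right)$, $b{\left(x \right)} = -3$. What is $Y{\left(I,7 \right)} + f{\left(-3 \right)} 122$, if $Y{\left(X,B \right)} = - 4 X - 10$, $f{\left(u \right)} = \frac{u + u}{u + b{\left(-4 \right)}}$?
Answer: $124$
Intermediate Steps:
$f{\left(u \right)} = \frac{2 u}{-3 + u}$ ($f{\left(u \right)} = \frac{u + u}{u - 3} = \frac{2 u}{-3 + u}$)
$I = -3$ ($I = 3 \left(-1\right) = -3$)
$Y{\left(X,B \right)} = -10 - 4 X$ ($Y{\left(X,B \right)} = - 4 X - 10 = -10 - 4 X$)
$Y{\left(I,7 \right)} + f{\left(-3 \right)} 122 = \left(-10 - -12\right) + 2 \left(-3\right) \frac{1}{-3 - 3} \cdot 122 = \left(-10 + 12\right) + 2 \left(-3\right) \frac{1}{-6} \cdot 122 = 2 + 2 \left(-3\right) \left(- \frac{1}{6}\right) 122 = 2 + 1 \cdot 122 = 2 + 122 = 124$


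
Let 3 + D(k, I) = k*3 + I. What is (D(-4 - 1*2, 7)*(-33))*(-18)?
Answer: -8316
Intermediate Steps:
D(k, I) = -3 + I + 3*k (D(k, I) = -3 + (k*3 + I) = -3 + (3*k + I) = -3 + (I + 3*k) = -3 + I + 3*k)
(D(-4 - 1*2, 7)*(-33))*(-18) = ((-3 + 7 + 3*(-4 - 1*2))*(-33))*(-18) = ((-3 + 7 + 3*(-4 - 2))*(-33))*(-18) = ((-3 + 7 + 3*(-6))*(-33))*(-18) = ((-3 + 7 - 18)*(-33))*(-18) = -14*(-33)*(-18) = 462*(-18) = -8316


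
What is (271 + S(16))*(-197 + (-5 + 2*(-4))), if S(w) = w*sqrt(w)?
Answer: -70350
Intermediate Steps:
S(w) = w**(3/2)
(271 + S(16))*(-197 + (-5 + 2*(-4))) = (271 + 16**(3/2))*(-197 + (-5 + 2*(-4))) = (271 + 64)*(-197 + (-5 - 8)) = 335*(-197 - 13) = 335*(-210) = -70350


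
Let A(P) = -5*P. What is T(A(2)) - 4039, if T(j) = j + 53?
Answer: -3996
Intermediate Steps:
T(j) = 53 + j
T(A(2)) - 4039 = (53 - 5*2) - 4039 = (53 - 10) - 4039 = 43 - 4039 = -3996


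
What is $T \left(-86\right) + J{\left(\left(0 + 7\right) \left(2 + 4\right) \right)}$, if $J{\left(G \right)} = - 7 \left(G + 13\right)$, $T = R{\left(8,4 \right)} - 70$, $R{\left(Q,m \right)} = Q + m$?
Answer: $4603$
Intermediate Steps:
$T = -58$ ($T = \left(8 + 4\right) - 70 = 12 - 70 = -58$)
$J{\left(G \right)} = -91 - 7 G$ ($J{\left(G \right)} = - 7 \left(13 + G\right) = -91 - 7 G$)
$T \left(-86\right) + J{\left(\left(0 + 7\right) \left(2 + 4\right) \right)} = \left(-58\right) \left(-86\right) - \left(91 + 7 \left(0 + 7\right) \left(2 + 4\right)\right) = 4988 - \left(91 + 7 \cdot 7 \cdot 6\right) = 4988 - 385 = 4603$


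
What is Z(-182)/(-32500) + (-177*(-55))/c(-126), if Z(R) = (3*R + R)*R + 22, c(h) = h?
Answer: -13878532/170625 ≈ -81.339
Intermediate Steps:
Z(R) = 22 + 4*R² (Z(R) = (4*R)*R + 22 = 4*R² + 22 = 22 + 4*R²)
Z(-182)/(-32500) + (-177*(-55))/c(-126) = (22 + 4*(-182)²)/(-32500) - 177*(-55)/(-126) = (22 + 4*33124)*(-1/32500) + 9735*(-1/126) = (22 + 132496)*(-1/32500) - 3245/42 = 132518*(-1/32500) - 3245/42 = -66259/16250 - 3245/42 = -13878532/170625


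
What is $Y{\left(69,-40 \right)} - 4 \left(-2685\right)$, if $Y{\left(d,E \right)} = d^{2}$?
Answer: $15501$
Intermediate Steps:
$Y{\left(69,-40 \right)} - 4 \left(-2685\right) = 69^{2} - 4 \left(-2685\right) = 4761 - -10740 = 4761 + 10740 = 15501$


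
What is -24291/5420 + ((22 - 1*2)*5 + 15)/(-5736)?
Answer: -34989119/7772280 ≈ -4.5018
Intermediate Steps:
-24291/5420 + ((22 - 1*2)*5 + 15)/(-5736) = -24291*1/5420 + ((22 - 2)*5 + 15)*(-1/5736) = -24291/5420 + (20*5 + 15)*(-1/5736) = -24291/5420 + (100 + 15)*(-1/5736) = -24291/5420 + 115*(-1/5736) = -24291/5420 - 115/5736 = -34989119/7772280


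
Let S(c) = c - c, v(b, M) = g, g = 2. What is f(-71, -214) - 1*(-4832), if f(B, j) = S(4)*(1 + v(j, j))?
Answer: 4832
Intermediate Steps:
v(b, M) = 2
S(c) = 0
f(B, j) = 0 (f(B, j) = 0*(1 + 2) = 0*3 = 0)
f(-71, -214) - 1*(-4832) = 0 - 1*(-4832) = 0 + 4832 = 4832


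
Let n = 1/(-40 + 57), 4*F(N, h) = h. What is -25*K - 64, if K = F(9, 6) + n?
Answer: -3501/34 ≈ -102.97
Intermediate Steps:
F(N, h) = h/4
n = 1/17 ≈ 0.058824
K = 53/34 (K = (1/4)*6 + 1/17 = 3/2 + 1/17 = 53/34 ≈ 1.5588)
-25*K - 64 = -25*53/34 - 64 = -1325/34 - 64 = -3501/34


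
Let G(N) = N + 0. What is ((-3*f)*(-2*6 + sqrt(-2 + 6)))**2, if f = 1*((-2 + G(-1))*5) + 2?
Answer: 152100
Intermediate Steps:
G(N) = N
f = -13 (f = 1*((-2 - 1)*5) + 2 = 1*(-3*5) + 2 = 1*(-15) + 2 = -15 + 2 = -13)
((-3*f)*(-2*6 + sqrt(-2 + 6)))**2 = ((-3*(-13))*(-2*6 + sqrt(-2 + 6)))**2 = (39*(-12 + sqrt(4)))**2 = (39*(-12 + 2))**2 = (39*(-10))**2 = (-390)**2 = 152100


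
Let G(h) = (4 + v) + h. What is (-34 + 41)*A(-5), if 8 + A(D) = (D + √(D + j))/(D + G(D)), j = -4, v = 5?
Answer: -21 - 21*I ≈ -21.0 - 21.0*I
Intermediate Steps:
G(h) = 9 + h (G(h) = (4 + 5) + h = 9 + h)
A(D) = -8 + (D + √(-4 + D))/(9 + 2*D) (A(D) = -8 + (D + √(D - 4))/(D + (9 + D)) = -8 + (D + √(-4 + D))/(9 + 2*D))
(-34 + 41)*A(-5) = (-34 + 41)*((-72 + √(-4 - 5) - 15*(-5))/(9 + 2*(-5))) = 7*((-72 + √(-9) + 75)/(9 - 10)) = 7*((-72 + 3*I + 75)/(-1)) = 7*(-(3 + 3*I)) = 7*(-3 - 3*I) = -21 - 21*I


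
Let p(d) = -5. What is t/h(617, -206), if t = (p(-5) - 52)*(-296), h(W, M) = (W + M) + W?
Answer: 4218/257 ≈ 16.412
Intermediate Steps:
h(W, M) = M + 2*W (h(W, M) = (M + W) + W = M + 2*W)
t = 16872 (t = (-5 - 52)*(-296) = -57*(-296) = 16872)
t/h(617, -206) = 16872/(-206 + 2*617) = 16872/(-206 + 1234) = 16872/1028 = 16872*(1/1028) = 4218/257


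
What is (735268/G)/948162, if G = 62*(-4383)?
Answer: -183817/64414807713 ≈ -2.8536e-6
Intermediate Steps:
G = -271746
(735268/G)/948162 = (735268/(-271746))/948162 = (735268*(-1/271746))*(1/948162) = -367634/135873*1/948162 = -183817/64414807713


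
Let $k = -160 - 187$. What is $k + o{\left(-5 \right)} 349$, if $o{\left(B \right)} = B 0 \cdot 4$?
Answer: $-347$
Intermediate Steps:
$o{\left(B \right)} = 0$ ($o{\left(B \right)} = 0 \cdot 4 = 0$)
$k = -347$ ($k = -160 - 187 = -347$)
$k + o{\left(-5 \right)} 349 = -347 + 0 \cdot 349 = -347 + 0 = -347$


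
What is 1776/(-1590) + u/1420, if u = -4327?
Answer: -62679/15052 ≈ -4.1642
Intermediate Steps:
1776/(-1590) + u/1420 = 1776/(-1590) - 4327/1420 = 1776*(-1/1590) - 4327*1/1420 = -296/265 - 4327/1420 = -62679/15052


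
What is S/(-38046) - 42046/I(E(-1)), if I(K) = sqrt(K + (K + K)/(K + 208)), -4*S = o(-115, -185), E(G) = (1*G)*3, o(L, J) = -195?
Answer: -65/50728 + 42046*I*sqrt(14145)/207 ≈ -0.0012813 + 24158.0*I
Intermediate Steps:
E(G) = 3*G (E(G) = G*3 = 3*G)
S = 195/4 (S = -1/4*(-195) = 195/4 ≈ 48.750)
I(K) = sqrt(K + 2*K/(208 + K)) (I(K) = sqrt(K + (2*K)/(208 + K)) = sqrt(K + 2*K/(208 + K)))
S/(-38046) - 42046/I(E(-1)) = (195/4)/(-38046) - 42046*sqrt(208 + 3*(-1))*(-I*sqrt(3)/3)/sqrt(210 + 3*(-1)) = (195/4)*(-1/38046) - 42046*(-I*sqrt(3)*sqrt(208 - 3)/(3*sqrt(210 - 3))) = -65/50728 - 42046*(-I*sqrt(14145)/207) = -65/50728 - (-42046)*I*sqrt(14145)/207 = -65/50728 + 42046*I*sqrt(14145)/207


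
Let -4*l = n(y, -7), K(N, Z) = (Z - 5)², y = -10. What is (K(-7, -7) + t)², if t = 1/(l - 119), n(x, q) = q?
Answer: 4560571024/219961 ≈ 20734.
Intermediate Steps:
K(N, Z) = (-5 + Z)²
l = 7/4 (l = -¼*(-7) = 7/4 ≈ 1.7500)
t = -4/469 (t = 1/(7/4 - 119) = 1/(-469/4) = -4/469 ≈ -0.0085288)
(K(-7, -7) + t)² = ((-5 - 7)² - 4/469)² = ((-12)² - 4/469)² = (144 - 4/469)² = (67532/469)² = 4560571024/219961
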